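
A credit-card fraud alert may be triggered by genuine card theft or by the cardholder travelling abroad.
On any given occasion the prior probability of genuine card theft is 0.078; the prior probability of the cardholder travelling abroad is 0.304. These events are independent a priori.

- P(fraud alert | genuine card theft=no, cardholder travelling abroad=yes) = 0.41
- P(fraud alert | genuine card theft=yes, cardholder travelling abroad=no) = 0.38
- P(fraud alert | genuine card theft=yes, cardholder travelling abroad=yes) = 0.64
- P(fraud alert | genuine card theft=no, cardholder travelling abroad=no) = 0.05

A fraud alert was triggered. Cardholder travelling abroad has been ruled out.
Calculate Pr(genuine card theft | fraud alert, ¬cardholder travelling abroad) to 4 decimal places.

Pr(genuine card theft | fraud alert, ¬cardholder travelling abroad) ≈ 0.3913

P(fraud alert | ¬cardholder travelling abroad) = 0.05*0.922 + 0.38*0.078 = 0.046100 + 0.029640 = 0.075740
The genuine card theft-present share is 0.38*0.078 = 0.029640.
P(genuine card theft | fraud alert, ¬cardholder travelling abroad) = 0.029640 / 0.075740 ≈ 0.3913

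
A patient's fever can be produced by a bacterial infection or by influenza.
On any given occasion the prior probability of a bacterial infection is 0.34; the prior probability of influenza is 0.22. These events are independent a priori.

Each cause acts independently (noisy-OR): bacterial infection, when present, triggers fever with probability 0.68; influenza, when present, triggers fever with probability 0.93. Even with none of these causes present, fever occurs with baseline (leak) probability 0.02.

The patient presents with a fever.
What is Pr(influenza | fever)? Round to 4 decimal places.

Under noisy-OR, P(fever | causes) = 1 − (1−0.02)·∏(1−qᵢ) over the active causes.
Weight on influenza=true, given the evidence: 0.135239 + 0.073158 = 0.208397
The normalizing constant is 0.02×0.66×0.78 + 0.9314×0.66×0.22 + 0.6864×0.34×0.78 + 0.978048×0.34×0.22 = 0.400726
P(influenza | fever) = 0.208397/0.400726 ≈ 0.5200

Pr(influenza | fever) ≈ 0.5200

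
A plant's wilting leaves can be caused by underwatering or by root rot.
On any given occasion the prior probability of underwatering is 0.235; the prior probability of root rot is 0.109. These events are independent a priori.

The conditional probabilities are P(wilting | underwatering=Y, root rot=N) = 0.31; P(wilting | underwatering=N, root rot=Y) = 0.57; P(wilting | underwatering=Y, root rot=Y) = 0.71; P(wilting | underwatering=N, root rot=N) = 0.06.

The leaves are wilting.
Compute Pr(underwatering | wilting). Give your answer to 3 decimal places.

Pr(underwatering | wilting) ≈ 0.484

For the numerator, keep only underwatering=true terms: 0.064909 + 0.018187 = 0.083096
Denominator P(wilting): 0.06·0.765·0.891 + 0.57·0.765·0.109 + 0.31·0.235·0.891 + 0.71·0.235·0.109 = 0.171522
Posterior = 0.083096 / 0.171522 ≈ 0.484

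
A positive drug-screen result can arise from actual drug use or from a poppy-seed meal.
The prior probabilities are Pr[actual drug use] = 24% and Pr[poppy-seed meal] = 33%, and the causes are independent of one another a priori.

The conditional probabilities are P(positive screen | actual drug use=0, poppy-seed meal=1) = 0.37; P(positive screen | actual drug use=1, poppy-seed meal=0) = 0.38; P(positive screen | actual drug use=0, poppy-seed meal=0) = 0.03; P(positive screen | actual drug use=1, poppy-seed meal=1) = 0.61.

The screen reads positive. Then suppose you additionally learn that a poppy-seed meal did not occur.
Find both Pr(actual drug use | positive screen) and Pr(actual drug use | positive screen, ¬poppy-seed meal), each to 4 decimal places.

Numerator (weight on configurations with actual drug use): 0.061104 + 0.048312 = 0.109416
The normalizing constant is 0.03*0.76*0.67 + 0.37*0.76*0.33 + 0.38*0.24*0.67 + 0.61*0.24*0.33 = 0.217488
Posterior = 0.109416 / 0.217488 ≈ 0.5031

Now also conditioning on poppy-seed meal≠true:
For the numerator, keep only actual drug use=true terms: 0.38*0.24 = 0.091200
Normalizer over all consistent configurations: 0.03*0.76 + 0.38*0.24 = 0.114000
Posterior = 0.091200 / 0.114000 ≈ 0.8000
Ruling out poppy-seed meal raises the posterior on actual drug use — the flip side of explaining away.

Pr(actual drug use | positive screen) ≈ 0.5031; Pr(actual drug use | positive screen, ¬poppy-seed meal) ≈ 0.8000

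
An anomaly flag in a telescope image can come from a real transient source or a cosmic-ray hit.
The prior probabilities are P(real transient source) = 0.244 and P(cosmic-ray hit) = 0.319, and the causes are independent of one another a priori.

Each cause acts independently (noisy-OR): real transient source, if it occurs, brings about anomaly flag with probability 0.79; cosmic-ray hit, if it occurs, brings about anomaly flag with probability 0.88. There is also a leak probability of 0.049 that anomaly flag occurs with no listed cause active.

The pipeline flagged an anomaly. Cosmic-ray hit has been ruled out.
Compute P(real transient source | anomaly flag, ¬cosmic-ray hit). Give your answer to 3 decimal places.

Under noisy-OR, P(anomaly flag | causes) = 1 − (1−0.049)·∏(1−qᵢ) over the active causes.
Weight on real transient source=true, given the evidence: 0.80029×0.244 = 0.195271
The normalizing constant is 0.049×0.756 + 0.80029×0.244 = 0.232315
P(real transient source | anomaly flag, ¬cosmic-ray hit) = 0.195271/0.232315 ≈ 0.841

P(real transient source | anomaly flag, ¬cosmic-ray hit) ≈ 0.841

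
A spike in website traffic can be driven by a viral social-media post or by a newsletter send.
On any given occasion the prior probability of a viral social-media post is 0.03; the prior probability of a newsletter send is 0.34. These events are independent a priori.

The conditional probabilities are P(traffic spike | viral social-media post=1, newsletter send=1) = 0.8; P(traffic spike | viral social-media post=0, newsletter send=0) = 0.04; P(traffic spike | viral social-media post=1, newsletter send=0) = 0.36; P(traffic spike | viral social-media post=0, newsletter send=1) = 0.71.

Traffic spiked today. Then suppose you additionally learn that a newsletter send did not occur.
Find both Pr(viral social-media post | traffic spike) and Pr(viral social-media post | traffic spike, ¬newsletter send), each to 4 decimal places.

Pr(viral social-media post | traffic spike) ≈ 0.0556; Pr(viral social-media post | traffic spike, ¬newsletter send) ≈ 0.2177

Enumerate the 4 (viral social-media post, newsletter send) configurations and weight by the priors:
  P(traffic spike) = 0.04×0.97×0.66 + 0.71×0.97×0.34 + 0.36×0.03×0.66 + 0.8×0.03×0.34
        = 0.025608 + 0.234158 + 0.007128 + 0.008160 = 0.275054
Configurations with viral social-media post contribute 0.015288, so
  P(viral social-media post | traffic spike) = 0.015288 / 0.275054 ≈ 0.0556

Now condition on the additional information:
Enumerate both values of viral social-media post and weight by the priors:
  P(traffic spike | ¬newsletter send) = 0.04·0.97 + 0.36·0.03
        = 0.038800 + 0.010800 = 0.049600
The terms with viral social-media post present sum to 0.010800, so
  P(viral social-media post | traffic spike, ¬newsletter send) = 0.010800 / 0.049600 ≈ 0.2177
With newsletter send excluded, viral social-media post must carry more of the explanatory weight for the traffic spike.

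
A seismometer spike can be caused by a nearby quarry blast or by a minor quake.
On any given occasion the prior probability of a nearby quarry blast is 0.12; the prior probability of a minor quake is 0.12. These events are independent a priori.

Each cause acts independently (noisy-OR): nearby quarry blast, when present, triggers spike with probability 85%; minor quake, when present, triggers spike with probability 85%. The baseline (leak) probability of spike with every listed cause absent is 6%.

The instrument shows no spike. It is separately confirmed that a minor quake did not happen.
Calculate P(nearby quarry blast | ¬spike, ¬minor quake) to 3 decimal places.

P(nearby quarry blast | ¬spike, ¬minor quake) ≈ 0.020

Under noisy-OR, P(spike | causes) = 1 − (1−0.06)·∏(1−qᵢ) over the active causes.
P(¬spike | ¬minor quake) = 0.94×0.88 + 0.141×0.12 = 0.827200 + 0.016920 = 0.844120
Of this, 0.016920 comes from 0.141×0.12 (the nearby quarry blast=true cases).
Hence the posterior is 0.016920/0.844120 ≈ 0.020.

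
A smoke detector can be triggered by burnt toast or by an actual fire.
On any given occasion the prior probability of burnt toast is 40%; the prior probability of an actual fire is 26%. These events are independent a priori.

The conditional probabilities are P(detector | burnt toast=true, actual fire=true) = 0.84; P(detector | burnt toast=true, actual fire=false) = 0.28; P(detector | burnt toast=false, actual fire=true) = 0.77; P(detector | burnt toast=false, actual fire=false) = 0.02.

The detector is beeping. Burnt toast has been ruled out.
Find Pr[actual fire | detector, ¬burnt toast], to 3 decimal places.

For the numerator, keep only actual fire=true terms: 0.77*0.26 = 0.200200
Normalizer over all consistent configurations: 0.02*0.74 + 0.77*0.26 = 0.215000
P(actual fire | detector, ¬burnt toast) = 0.200200/0.215000 ≈ 0.931

Pr[actual fire | detector, ¬burnt toast] ≈ 0.931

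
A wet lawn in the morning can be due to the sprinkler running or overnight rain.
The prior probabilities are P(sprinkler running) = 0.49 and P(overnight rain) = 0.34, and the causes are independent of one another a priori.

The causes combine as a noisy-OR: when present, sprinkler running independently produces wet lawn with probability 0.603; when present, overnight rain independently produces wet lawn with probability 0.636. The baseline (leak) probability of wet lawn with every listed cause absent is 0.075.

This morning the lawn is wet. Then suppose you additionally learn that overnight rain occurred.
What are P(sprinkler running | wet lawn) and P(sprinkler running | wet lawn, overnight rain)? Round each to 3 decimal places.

Under noisy-OR, P(wet lawn | causes) = 1 − (1−0.075)·∏(1−qᵢ) over the active causes.
For the numerator, keep only sprinkler running=true terms: 0.204639 + 0.144331 = 0.348970
Denominator P(wet lawn): 0.075·0.51·0.66 + 0.6633·0.51·0.34 + 0.632775·0.49·0.66 + 0.86633·0.49·0.34 = 0.489231
Posterior = 0.348970 / 0.489231 ≈ 0.713

Now also conditioning on overnight rain=true:
Enumerate both values of sprinkler running and weight by the priors:
  P(wet lawn | overnight rain) = 0.6633·0.51 + 0.86633·0.49
        = 0.338283 + 0.424502 = 0.762785
Keeping only the sprinkler running-present terms gives 0.424502, so
  P(sprinkler running | wet lawn, overnight rain) = 0.424502 / 0.762785 ≈ 0.557
— overnight rain explains away the evidence for sprinkler running.

P(sprinkler running | wet lawn) ≈ 0.713; P(sprinkler running | wet lawn, overnight rain) ≈ 0.557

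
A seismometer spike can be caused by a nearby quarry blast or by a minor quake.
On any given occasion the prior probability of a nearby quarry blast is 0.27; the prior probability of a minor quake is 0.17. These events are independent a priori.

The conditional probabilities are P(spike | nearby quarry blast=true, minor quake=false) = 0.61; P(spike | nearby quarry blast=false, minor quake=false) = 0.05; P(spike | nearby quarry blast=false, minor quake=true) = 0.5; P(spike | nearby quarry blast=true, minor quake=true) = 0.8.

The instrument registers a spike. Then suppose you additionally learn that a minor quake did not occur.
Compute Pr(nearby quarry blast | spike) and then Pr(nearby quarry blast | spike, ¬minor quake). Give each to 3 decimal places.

P(spike) = 0.05*0.73*0.83 + 0.5*0.73*0.17 + 0.61*0.27*0.83 + 0.8*0.27*0.17 = 0.030295 + 0.062050 + 0.136701 + 0.036720 = 0.265766
Of this, 0.173421 comes from 0.136701 + 0.036720 (the nearby quarry blast=true cases).
Hence the posterior is 0.173421/0.265766 ≈ 0.653.

Now condition on the additional information:
Numerator (weight on configurations with nearby quarry blast): 0.61·0.27 = 0.164700
Denominator P(spike | ¬minor quake): 0.05·0.73 + 0.61·0.27 = 0.201200
Posterior = 0.164700 / 0.201200 ≈ 0.819
Ruling out minor quake raises the posterior on nearby quarry blast — the flip side of explaining away.

Pr(nearby quarry blast | spike) ≈ 0.653; Pr(nearby quarry blast | spike, ¬minor quake) ≈ 0.819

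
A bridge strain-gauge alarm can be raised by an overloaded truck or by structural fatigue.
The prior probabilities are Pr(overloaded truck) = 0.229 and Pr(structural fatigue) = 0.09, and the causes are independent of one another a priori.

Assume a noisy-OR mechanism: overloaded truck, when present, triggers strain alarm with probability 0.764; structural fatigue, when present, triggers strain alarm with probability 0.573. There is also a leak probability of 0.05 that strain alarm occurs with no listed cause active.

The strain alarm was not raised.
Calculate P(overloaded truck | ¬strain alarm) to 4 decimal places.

Under noisy-OR, P(strain alarm | causes) = 1 − (1−0.05)·∏(1−qᵢ) over the active causes.
Weight on overloaded truck=true, given the evidence: 0.046721 + 0.001973 = 0.048694
Denominator P(¬strain alarm): 0.95*0.771*0.91 + 0.40565*0.771*0.09 + 0.2242*0.229*0.91 + 0.095733*0.229*0.09 = 0.743371
Posterior = 0.048694 / 0.743371 ≈ 0.0655

P(overloaded truck | ¬strain alarm) ≈ 0.0655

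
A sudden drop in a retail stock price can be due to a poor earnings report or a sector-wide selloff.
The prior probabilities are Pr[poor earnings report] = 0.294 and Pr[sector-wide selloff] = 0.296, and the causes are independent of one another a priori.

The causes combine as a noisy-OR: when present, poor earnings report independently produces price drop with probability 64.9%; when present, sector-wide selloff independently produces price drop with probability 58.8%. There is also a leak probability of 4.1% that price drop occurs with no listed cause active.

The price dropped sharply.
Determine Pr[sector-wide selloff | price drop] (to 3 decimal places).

Under noisy-OR, P(price drop | causes) = 1 − (1−0.041)·∏(1−qᵢ) over the active causes.
P(price drop) = 0.041·0.706·0.704 + 0.604892·0.706·0.296 + 0.663391·0.294·0.704 + 0.861317·0.294·0.296 = 0.020378 + 0.126408 + 0.137306 + 0.074955 = 0.359047
Of this, 0.201363 comes from 0.126408 + 0.074955 (the sector-wide selloff=true cases).
Hence the posterior is 0.201363/0.359047 ≈ 0.561.

Pr[sector-wide selloff | price drop] ≈ 0.561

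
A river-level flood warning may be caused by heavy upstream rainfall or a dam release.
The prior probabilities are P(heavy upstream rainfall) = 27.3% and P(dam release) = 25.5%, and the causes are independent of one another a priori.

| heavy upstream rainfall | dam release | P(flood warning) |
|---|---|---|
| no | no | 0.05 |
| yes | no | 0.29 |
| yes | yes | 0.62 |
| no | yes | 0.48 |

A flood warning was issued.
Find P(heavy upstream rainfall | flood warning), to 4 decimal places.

Weight on heavy upstream rainfall=true, given the evidence: 0.058982 + 0.043161 = 0.102143
The normalizing constant is 0.05·0.727·0.745 + 0.48·0.727·0.255 + 0.29·0.273·0.745 + 0.62·0.273·0.255 = 0.218209
Posterior = 0.102143 / 0.218209 ≈ 0.4681

P(heavy upstream rainfall | flood warning) ≈ 0.4681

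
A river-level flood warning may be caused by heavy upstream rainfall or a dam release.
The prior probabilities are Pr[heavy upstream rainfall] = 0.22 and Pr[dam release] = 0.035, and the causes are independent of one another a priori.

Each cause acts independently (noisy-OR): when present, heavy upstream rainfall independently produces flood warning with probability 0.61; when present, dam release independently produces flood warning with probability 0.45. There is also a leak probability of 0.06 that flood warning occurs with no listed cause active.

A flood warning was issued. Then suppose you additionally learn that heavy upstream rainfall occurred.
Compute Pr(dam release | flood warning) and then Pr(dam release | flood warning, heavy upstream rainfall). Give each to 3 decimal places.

Pr(dam release | flood warning) ≈ 0.097; Pr(dam release | flood warning, heavy upstream rainfall) ≈ 0.044

Under noisy-OR, P(flood warning | causes) = 1 − (1−0.06)·∏(1−qᵢ) over the active causes.
P(flood warning) = 0.06·0.78·0.965 + 0.483·0.78·0.035 + 0.6334·0.22·0.965 + 0.79837·0.22·0.035 = 0.045162 + 0.013186 + 0.134471 + 0.006147 = 0.198966
Of this, 0.019333 comes from 0.013186 + 0.006147 (the dam release=true cases).
Hence the posterior is 0.019333/0.198966 ≈ 0.097.

Now condition on the additional information:
P(flood warning | heavy upstream rainfall) = 0.6334·0.965 + 0.79837·0.035 = 0.611231 + 0.027943 = 0.639174
Restricting to configurations with dam release present: 0.79837·0.035 = 0.027943.
So P(dam release | flood warning, heavy upstream rainfall) = 0.027943/0.639174 ≈ 0.044.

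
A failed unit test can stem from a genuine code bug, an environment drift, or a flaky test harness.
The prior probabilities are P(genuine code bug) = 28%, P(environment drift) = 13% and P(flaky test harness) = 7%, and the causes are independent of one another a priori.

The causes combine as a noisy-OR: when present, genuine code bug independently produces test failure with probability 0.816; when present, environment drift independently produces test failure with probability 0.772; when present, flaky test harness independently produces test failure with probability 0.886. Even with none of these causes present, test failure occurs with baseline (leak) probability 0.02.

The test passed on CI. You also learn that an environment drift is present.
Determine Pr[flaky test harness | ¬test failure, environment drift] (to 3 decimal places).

Under noisy-OR, P(test failure | causes) = 1 − (1−0.02)·∏(1−qᵢ) over the active causes.
Enumerate the 4 (genuine code bug, flaky test harness) configurations and weight by the priors:
  P(¬test failure | environment drift) = 0.22344*0.72*0.93 + 0.025472*0.72*0.07 + 0.041113*0.28*0.93 + 0.004687*0.28*0.07
        = 0.149615 + 0.001284 + 0.010706 + 0.000092 = 0.161697
The terms with flaky test harness present sum to 0.001376, so
  P(flaky test harness | ¬test failure, environment drift) = 0.001376 / 0.161697 ≈ 0.009

Pr[flaky test harness | ¬test failure, environment drift] ≈ 0.009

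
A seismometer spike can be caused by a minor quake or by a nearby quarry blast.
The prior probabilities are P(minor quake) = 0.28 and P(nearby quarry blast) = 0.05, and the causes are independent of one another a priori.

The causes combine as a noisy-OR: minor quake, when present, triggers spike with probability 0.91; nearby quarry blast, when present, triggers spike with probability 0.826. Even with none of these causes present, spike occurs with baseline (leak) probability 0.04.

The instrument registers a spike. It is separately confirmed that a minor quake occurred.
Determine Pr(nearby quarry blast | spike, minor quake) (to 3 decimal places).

Under noisy-OR, P(spike | causes) = 1 − (1−0.04)·∏(1−qᵢ) over the active causes.
P(spike | minor quake) = 0.9136·0.95 + 0.984966·0.05 = 0.867920 + 0.049248 = 0.917168
Restricting to configurations with nearby quarry blast present: 0.984966·0.05 = 0.049248.
Hence the posterior is 0.049248/0.917168 ≈ 0.054.

Pr(nearby quarry blast | spike, minor quake) ≈ 0.054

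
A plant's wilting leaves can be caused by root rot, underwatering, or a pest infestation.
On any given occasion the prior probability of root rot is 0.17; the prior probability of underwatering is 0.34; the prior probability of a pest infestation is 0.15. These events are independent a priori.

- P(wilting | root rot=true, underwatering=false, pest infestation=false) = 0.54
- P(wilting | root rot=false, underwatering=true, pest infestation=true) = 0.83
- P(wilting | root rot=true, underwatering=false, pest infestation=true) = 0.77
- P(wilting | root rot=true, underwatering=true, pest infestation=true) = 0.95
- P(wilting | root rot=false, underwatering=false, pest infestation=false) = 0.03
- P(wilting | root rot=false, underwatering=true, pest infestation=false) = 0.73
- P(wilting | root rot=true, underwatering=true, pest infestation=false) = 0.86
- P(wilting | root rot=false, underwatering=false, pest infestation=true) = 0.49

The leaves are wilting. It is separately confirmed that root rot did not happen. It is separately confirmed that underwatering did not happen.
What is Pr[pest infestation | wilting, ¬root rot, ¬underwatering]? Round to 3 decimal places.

Pr[pest infestation | wilting, ¬root rot, ¬underwatering] ≈ 0.742

For the numerator, keep only pest infestation=true terms: 0.49·0.15 = 0.073500
Normalizer over all consistent configurations: 0.03·0.85 + 0.49·0.15 = 0.099000
Posterior = 0.073500 / 0.099000 ≈ 0.742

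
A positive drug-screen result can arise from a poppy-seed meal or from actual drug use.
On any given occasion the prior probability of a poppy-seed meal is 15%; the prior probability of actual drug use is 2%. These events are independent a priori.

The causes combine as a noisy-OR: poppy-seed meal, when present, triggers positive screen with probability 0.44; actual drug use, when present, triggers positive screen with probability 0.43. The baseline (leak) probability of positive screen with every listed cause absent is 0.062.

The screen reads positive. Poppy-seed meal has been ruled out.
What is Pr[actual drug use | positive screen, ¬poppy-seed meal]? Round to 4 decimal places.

Under noisy-OR, P(positive screen | causes) = 1 − (1−0.062)·∏(1−qᵢ) over the active causes.
P(positive screen | ¬poppy-seed meal) = 0.062×0.98 + 0.46534×0.02 = 0.060760 + 0.009307 = 0.070067
Restricting to configurations with actual drug use present: 0.46534×0.02 = 0.009307.
Hence the posterior is 0.009307/0.070067 ≈ 0.1328.

Pr[actual drug use | positive screen, ¬poppy-seed meal] ≈ 0.1328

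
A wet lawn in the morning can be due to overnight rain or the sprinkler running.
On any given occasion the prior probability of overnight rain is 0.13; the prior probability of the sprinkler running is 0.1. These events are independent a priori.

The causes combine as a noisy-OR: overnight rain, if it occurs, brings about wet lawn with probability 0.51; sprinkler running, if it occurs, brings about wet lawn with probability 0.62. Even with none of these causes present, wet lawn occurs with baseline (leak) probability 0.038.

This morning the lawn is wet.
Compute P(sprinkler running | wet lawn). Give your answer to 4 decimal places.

Under noisy-OR, P(wet lawn | causes) = 1 − (1−0.038)·∏(1−qᵢ) over the active causes.
By total probability over the 4 (overnight rain, sprinkler running) configurations:
  P(wet lawn) = 0.038*0.87*0.9 + 0.63444*0.87*0.1 + 0.52862*0.13*0.9 + 0.820876*0.13*0.1
        = 0.029754 + 0.055196 + 0.061849 + 0.010671 = 0.157470
The terms with sprinkler running present sum to 0.065867, so
  P(sprinkler running | wet lawn) = 0.065867 / 0.157470 ≈ 0.4183

P(sprinkler running | wet lawn) ≈ 0.4183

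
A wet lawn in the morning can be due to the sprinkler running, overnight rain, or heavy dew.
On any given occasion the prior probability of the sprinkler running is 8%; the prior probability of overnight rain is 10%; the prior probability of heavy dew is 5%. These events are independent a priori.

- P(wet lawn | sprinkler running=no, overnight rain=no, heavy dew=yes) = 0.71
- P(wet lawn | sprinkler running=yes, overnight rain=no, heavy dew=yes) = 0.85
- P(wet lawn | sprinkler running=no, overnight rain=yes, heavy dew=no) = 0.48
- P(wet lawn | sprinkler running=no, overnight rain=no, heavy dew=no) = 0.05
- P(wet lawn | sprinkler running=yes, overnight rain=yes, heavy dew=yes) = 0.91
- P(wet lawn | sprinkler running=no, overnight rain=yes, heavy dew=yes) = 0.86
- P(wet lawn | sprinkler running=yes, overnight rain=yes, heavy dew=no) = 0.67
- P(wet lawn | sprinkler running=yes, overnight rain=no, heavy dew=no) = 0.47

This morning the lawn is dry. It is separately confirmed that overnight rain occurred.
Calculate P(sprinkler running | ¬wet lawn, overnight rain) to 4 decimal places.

P(¬wet lawn | overnight rain) = 0.52*0.92*0.95 + 0.14*0.92*0.05 + 0.33*0.08*0.95 + 0.09*0.08*0.05 = 0.454480 + 0.006440 + 0.025080 + 0.000360 = 0.486360
Restricting to configurations with sprinkler running present: 0.025080 + 0.000360 = 0.025440.
So P(sprinkler running | ¬wet lawn, overnight rain) = 0.025440/0.486360 ≈ 0.0523.

P(sprinkler running | ¬wet lawn, overnight rain) ≈ 0.0523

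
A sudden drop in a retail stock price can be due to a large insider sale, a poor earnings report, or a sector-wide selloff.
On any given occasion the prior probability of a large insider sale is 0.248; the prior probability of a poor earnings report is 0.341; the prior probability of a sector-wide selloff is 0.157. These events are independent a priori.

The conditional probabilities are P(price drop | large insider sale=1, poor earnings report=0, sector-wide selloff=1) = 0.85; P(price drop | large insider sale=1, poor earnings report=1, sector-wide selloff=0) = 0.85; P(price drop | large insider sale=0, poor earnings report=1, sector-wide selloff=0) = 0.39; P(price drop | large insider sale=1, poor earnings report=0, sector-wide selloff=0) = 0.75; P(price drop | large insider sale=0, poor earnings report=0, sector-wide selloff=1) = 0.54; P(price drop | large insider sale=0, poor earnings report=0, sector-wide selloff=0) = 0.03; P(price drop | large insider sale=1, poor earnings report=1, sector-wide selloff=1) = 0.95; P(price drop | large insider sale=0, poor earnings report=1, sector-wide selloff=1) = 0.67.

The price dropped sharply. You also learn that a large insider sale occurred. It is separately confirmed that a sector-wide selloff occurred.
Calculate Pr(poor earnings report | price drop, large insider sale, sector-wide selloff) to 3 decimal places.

Pr(poor earnings report | price drop, large insider sale, sector-wide selloff) ≈ 0.366

P(price drop | large insider sale, sector-wide selloff) = 0.85×0.659 + 0.95×0.341 = 0.560150 + 0.323950 = 0.884100
The poor earnings report-present share is 0.95×0.341 = 0.323950.
P(poor earnings report | price drop, large insider sale, sector-wide selloff) = 0.323950 / 0.884100 ≈ 0.366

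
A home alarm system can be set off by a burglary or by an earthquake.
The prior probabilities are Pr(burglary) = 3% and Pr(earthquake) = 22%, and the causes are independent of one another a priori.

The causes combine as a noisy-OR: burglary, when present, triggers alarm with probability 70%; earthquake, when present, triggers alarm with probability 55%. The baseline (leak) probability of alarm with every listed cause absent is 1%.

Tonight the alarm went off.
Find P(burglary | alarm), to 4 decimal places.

P(burglary | alarm) ≈ 0.1497

Under noisy-OR, P(alarm | causes) = 1 − (1−0.01)·∏(1−qᵢ) over the active causes.
By total probability over the 4 (burglary, earthquake) configurations:
  P(alarm) = 0.01*0.97*0.78 + 0.5545*0.97*0.22 + 0.703*0.03*0.78 + 0.86635*0.03*0.22
        = 0.007566 + 0.118330 + 0.016450 + 0.005718 = 0.148064
The terms with burglary present sum to 0.022168, so
  P(burglary | alarm) = 0.022168 / 0.148064 ≈ 0.1497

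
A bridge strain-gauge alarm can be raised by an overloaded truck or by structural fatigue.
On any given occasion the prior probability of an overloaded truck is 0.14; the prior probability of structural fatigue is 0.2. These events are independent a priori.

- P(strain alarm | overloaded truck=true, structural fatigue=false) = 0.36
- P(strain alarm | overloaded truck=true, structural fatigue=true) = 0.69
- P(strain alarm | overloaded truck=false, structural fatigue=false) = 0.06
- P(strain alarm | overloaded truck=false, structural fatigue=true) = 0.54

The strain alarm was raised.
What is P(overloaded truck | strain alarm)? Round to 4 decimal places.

For the numerator, keep only overloaded truck=true terms: 0.040320 + 0.019320 = 0.059640
Denominator P(strain alarm): 0.06×0.86×0.8 + 0.54×0.86×0.2 + 0.36×0.14×0.8 + 0.69×0.14×0.2 = 0.193800
P(overloaded truck | strain alarm) = 0.059640/0.193800 ≈ 0.3077

P(overloaded truck | strain alarm) ≈ 0.3077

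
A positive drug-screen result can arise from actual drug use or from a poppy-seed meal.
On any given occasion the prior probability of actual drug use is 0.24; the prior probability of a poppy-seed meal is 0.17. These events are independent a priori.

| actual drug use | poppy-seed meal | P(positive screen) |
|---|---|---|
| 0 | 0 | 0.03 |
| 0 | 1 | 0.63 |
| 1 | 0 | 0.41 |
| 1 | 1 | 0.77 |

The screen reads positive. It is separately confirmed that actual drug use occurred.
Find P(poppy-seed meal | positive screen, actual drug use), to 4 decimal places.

Weight on poppy-seed meal=true, given the evidence: 0.77*0.17 = 0.130900
The normalizing constant is 0.41*0.83 + 0.77*0.17 = 0.471200
P(poppy-seed meal | positive screen, actual drug use) = 0.130900/0.471200 ≈ 0.2778

P(poppy-seed meal | positive screen, actual drug use) ≈ 0.2778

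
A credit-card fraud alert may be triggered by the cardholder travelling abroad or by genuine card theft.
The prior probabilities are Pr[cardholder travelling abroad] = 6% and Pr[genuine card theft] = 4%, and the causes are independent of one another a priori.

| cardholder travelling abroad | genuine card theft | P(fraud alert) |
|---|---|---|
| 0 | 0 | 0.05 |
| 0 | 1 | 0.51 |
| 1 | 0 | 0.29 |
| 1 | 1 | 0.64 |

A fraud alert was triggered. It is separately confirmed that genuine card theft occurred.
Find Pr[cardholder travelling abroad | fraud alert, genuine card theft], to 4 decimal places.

Sum P(fraud alert|·) weighted by the priors over both values of cardholder travelling abroad:
  P(fraud alert | genuine card theft) = 0.51*0.94 + 0.64*0.06
        = 0.479400 + 0.038400 = 0.517800
Configurations with cardholder travelling abroad contribute 0.038400, so
  P(cardholder travelling abroad | fraud alert, genuine card theft) = 0.038400 / 0.517800 ≈ 0.0742

Pr[cardholder travelling abroad | fraud alert, genuine card theft] ≈ 0.0742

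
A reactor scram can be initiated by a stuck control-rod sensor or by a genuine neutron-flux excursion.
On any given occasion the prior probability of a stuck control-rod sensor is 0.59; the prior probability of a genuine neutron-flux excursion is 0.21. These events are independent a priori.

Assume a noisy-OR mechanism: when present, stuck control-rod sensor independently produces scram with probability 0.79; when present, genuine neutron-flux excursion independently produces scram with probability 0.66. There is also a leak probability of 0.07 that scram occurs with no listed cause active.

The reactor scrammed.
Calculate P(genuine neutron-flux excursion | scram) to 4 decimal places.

P(genuine neutron-flux excursion | scram) ≈ 0.3050

Under noisy-OR, P(scram | causes) = 1 − (1−0.07)·∏(1−qᵢ) over the active causes.
P(scram) = 0.07×0.41×0.79 + 0.6838×0.41×0.21 + 0.8047×0.59×0.79 + 0.933598×0.59×0.21 = 0.022673 + 0.058875 + 0.375071 + 0.115673 = 0.572292
Of this, 0.174548 comes from 0.058875 + 0.115673 (the genuine neutron-flux excursion=true cases).
Hence the posterior is 0.174548/0.572292 ≈ 0.3050.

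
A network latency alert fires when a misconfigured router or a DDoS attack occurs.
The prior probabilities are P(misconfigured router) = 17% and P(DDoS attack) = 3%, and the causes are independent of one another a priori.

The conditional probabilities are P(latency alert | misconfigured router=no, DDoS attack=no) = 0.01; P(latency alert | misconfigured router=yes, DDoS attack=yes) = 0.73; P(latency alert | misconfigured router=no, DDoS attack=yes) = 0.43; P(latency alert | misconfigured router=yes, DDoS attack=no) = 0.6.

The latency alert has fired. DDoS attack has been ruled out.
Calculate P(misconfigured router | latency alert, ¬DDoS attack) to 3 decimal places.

P(latency alert | ¬DDoS attack) = 0.01×0.83 + 0.6×0.17 = 0.008300 + 0.102000 = 0.110300
The misconfigured router-present share is 0.6×0.17 = 0.102000.
P(misconfigured router | latency alert, ¬DDoS attack) = 0.102000 / 0.110300 ≈ 0.925

P(misconfigured router | latency alert, ¬DDoS attack) ≈ 0.925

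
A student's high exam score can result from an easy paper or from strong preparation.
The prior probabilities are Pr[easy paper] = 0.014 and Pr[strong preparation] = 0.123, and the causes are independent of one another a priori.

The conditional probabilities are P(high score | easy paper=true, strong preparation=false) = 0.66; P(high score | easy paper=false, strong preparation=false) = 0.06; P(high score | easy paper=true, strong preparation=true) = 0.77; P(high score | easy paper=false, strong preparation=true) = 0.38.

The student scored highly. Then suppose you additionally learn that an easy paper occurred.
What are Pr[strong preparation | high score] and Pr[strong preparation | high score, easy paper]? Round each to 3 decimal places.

Pr[strong preparation | high score] ≈ 0.441; Pr[strong preparation | high score, easy paper] ≈ 0.141

P(high score) = 0.06×0.986×0.877 + 0.38×0.986×0.123 + 0.66×0.014×0.877 + 0.77×0.014×0.123 = 0.051883 + 0.046086 + 0.008103 + 0.001326 = 0.107398
Of this, 0.047412 comes from 0.046086 + 0.001326 (the strong preparation=true cases).
Hence the posterior is 0.047412/0.107398 ≈ 0.441.

Now also conditioning on easy paper=true:
Enumerate both values of strong preparation and weight by the priors:
  P(high score | easy paper) = 0.66*0.877 + 0.77*0.123
        = 0.578820 + 0.094710 = 0.673530
Configurations with strong preparation contribute 0.094710, so
  P(strong preparation | high score, easy paper) = 0.094710 / 0.673530 ≈ 0.141
This is intercausal reasoning (explaining away): once easy paper accounts for the high score, strong preparation becomes less likely.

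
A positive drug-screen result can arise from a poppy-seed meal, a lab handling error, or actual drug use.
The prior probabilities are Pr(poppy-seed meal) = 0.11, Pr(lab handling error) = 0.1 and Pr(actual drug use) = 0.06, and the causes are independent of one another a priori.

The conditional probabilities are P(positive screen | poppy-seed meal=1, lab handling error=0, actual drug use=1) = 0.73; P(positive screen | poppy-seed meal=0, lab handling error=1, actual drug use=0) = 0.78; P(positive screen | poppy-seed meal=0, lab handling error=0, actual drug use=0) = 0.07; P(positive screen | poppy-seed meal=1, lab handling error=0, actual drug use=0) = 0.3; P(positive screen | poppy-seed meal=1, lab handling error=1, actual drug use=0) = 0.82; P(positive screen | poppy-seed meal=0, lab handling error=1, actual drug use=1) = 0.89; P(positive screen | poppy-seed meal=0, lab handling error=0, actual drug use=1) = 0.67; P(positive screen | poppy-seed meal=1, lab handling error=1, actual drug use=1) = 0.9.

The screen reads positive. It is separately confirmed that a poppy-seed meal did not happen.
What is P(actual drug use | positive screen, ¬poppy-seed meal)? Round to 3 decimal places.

P(actual drug use | positive screen, ¬poppy-seed meal) ≈ 0.239

Numerator (weight on configurations with actual drug use): 0.036180 + 0.005340 = 0.041520
Denominator P(positive screen | ¬poppy-seed meal): 0.07*0.9*0.94 + 0.67*0.9*0.06 + 0.78*0.1*0.94 + 0.89*0.1*0.06 = 0.174060
Posterior = 0.041520 / 0.174060 ≈ 0.239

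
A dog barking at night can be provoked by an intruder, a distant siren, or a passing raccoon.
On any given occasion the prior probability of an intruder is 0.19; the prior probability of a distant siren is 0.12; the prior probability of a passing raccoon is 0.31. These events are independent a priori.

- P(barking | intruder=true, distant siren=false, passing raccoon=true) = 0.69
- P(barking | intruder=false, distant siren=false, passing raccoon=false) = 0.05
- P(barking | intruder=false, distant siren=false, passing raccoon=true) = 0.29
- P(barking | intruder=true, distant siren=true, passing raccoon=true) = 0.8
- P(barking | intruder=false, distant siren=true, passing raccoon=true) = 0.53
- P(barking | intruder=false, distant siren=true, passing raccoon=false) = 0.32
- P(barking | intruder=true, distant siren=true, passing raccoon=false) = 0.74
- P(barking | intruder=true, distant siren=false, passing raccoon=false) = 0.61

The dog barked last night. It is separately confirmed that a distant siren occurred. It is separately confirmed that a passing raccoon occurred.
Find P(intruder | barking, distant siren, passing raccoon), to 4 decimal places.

Weight on intruder=true, given the evidence: 0.8*0.19 = 0.152000
Normalizer over all consistent configurations: 0.53*0.81 + 0.8*0.19 = 0.581300
P(intruder | barking, distant siren, passing raccoon) = 0.152000/0.581300 ≈ 0.2615

P(intruder | barking, distant siren, passing raccoon) ≈ 0.2615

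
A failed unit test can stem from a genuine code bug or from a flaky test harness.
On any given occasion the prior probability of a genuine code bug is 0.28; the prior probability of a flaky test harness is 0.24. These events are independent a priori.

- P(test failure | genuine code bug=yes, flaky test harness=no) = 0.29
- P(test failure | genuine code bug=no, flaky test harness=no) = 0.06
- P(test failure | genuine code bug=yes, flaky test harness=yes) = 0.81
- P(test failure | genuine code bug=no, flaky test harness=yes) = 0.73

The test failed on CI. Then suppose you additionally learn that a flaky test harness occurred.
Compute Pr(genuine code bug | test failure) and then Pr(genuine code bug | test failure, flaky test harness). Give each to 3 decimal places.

Pr(genuine code bug | test failure) ≈ 0.422; Pr(genuine code bug | test failure, flaky test harness) ≈ 0.301

For the numerator, keep only genuine code bug=true terms: 0.061712 + 0.054432 = 0.116144
Normalizer over all consistent configurations: 0.06*0.72*0.76 + 0.73*0.72*0.24 + 0.29*0.28*0.76 + 0.81*0.28*0.24 = 0.275120
P(genuine code bug | test failure) = 0.116144/0.275120 ≈ 0.422

Now condition on the additional information:
P(test failure | flaky test harness) = 0.73*0.72 + 0.81*0.28 = 0.525600 + 0.226800 = 0.752400
Of this, 0.226800 comes from 0.81*0.28 (the genuine code bug=true cases).
Hence the posterior is 0.226800/0.752400 ≈ 0.301.
Conditioning on flaky test harness lowers the posterior on genuine code bug: the classic explaining-away effect in a common-effect structure.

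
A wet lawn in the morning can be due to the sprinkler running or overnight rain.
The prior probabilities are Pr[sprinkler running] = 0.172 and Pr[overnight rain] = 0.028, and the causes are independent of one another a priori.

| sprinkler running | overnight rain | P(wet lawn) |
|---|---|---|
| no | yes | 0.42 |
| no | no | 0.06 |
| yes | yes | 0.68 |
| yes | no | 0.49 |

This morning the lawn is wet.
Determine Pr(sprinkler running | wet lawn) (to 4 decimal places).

Numerator (weight on configurations with sprinkler running): 0.081920 + 0.003275 = 0.085195
Normalizer over all consistent configurations: 0.06×0.828×0.972 + 0.42×0.828×0.028 + 0.49×0.172×0.972 + 0.68×0.172×0.028 = 0.143221
Posterior = 0.085195 / 0.143221 ≈ 0.5948

Pr(sprinkler running | wet lawn) ≈ 0.5948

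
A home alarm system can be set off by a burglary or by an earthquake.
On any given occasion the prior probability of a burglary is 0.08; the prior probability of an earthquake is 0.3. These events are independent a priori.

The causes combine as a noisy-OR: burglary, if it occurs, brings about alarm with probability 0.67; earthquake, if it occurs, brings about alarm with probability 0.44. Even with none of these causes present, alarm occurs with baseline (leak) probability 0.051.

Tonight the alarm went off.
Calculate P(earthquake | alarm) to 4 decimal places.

Under noisy-OR, P(alarm | causes) = 1 − (1−0.051)·∏(1−qᵢ) over the active causes.
P(alarm) = 0.051×0.92×0.7 + 0.46856×0.92×0.3 + 0.68683×0.08×0.7 + 0.824625×0.08×0.3 = 0.032844 + 0.129323 + 0.038462 + 0.019791 = 0.220420
The earthquake-present share is 0.129323 + 0.019791 = 0.149114.
Hence the posterior is 0.149114/0.220420 ≈ 0.6765.

P(earthquake | alarm) ≈ 0.6765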